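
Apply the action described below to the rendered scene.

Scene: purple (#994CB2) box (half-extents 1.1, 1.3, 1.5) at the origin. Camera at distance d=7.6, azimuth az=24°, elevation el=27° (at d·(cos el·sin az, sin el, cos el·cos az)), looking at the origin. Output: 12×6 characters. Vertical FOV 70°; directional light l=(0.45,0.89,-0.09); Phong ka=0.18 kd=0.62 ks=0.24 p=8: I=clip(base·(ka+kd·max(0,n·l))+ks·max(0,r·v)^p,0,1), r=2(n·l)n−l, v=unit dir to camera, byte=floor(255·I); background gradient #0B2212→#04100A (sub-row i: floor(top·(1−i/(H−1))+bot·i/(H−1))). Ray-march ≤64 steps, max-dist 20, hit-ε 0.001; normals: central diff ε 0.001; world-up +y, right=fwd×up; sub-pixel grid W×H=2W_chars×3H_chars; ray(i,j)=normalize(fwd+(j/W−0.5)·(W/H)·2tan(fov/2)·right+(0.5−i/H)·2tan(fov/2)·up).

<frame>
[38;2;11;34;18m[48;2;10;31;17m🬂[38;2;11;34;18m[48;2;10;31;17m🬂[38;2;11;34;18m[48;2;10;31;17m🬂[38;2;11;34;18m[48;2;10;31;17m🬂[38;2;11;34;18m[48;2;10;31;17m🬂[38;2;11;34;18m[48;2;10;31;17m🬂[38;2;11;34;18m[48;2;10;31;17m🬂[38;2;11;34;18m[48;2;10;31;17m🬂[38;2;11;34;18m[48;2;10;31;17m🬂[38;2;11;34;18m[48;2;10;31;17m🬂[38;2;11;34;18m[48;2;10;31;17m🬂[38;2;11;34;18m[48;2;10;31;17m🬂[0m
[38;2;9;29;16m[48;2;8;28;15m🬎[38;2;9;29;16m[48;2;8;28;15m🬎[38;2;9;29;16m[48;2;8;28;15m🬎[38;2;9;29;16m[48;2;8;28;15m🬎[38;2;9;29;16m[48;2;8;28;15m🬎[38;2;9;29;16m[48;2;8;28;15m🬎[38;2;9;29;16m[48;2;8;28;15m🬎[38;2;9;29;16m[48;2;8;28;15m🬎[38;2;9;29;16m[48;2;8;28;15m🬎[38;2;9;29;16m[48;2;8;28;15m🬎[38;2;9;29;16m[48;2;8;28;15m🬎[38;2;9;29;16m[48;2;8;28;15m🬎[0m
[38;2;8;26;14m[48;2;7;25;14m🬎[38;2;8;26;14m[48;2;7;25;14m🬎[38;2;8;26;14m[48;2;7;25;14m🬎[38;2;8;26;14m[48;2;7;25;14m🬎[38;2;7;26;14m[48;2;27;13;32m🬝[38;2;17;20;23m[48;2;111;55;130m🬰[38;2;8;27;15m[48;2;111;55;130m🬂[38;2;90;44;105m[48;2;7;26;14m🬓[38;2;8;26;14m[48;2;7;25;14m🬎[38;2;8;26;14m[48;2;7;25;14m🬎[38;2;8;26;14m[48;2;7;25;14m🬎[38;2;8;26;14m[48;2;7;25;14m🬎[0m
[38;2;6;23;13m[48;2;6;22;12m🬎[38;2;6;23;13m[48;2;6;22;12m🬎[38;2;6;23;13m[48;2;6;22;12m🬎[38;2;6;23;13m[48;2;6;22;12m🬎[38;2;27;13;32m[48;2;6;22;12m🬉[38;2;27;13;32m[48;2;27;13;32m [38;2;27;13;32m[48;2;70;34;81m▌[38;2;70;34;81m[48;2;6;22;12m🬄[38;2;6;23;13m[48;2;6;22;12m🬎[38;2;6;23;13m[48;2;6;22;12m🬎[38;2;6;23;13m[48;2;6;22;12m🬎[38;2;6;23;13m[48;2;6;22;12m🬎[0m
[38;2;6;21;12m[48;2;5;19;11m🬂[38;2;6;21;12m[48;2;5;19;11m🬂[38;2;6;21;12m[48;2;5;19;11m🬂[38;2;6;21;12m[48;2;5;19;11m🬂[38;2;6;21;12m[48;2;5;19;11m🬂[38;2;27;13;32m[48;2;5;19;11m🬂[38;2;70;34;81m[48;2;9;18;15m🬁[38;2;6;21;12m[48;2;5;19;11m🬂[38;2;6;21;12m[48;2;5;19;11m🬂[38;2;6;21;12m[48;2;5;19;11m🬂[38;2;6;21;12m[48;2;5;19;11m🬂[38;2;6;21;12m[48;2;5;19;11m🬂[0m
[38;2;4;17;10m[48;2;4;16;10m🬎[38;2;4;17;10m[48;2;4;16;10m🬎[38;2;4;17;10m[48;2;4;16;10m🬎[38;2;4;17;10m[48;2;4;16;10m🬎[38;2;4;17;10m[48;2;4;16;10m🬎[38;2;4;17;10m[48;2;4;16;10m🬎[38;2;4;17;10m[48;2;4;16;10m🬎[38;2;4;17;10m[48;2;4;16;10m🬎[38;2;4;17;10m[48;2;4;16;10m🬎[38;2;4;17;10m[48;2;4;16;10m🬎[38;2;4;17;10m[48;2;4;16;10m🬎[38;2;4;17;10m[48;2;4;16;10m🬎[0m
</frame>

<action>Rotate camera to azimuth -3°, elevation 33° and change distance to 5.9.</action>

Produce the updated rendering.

<frame>
[38;2;11;34;18m[48;2;10;31;17m🬂[38;2;11;34;18m[48;2;10;31;17m🬂[38;2;11;34;18m[48;2;10;31;17m🬂[38;2;11;34;18m[48;2;10;31;17m🬂[38;2;11;34;18m[48;2;10;31;17m🬂[38;2;11;34;18m[48;2;10;31;17m🬂[38;2;11;34;18m[48;2;10;31;17m🬂[38;2;11;34;18m[48;2;10;31;17m🬂[38;2;11;34;18m[48;2;10;31;17m🬂[38;2;11;34;18m[48;2;10;31;17m🬂[38;2;11;34;18m[48;2;10;31;17m🬂[38;2;11;34;18m[48;2;10;31;17m🬂[0m
[38;2;9;29;16m[48;2;8;28;15m🬎[38;2;9;29;16m[48;2;8;28;15m🬎[38;2;9;29;16m[48;2;8;28;15m🬎[38;2;9;29;16m[48;2;8;28;15m🬎[38;2;9;29;16m[48;2;8;28;15m🬎[38;2;9;29;16m[48;2;8;28;15m🬎[38;2;9;29;16m[48;2;8;28;15m🬎[38;2;9;29;16m[48;2;8;28;15m🬎[38;2;9;29;16m[48;2;8;28;15m🬎[38;2;9;29;16m[48;2;8;28;15m🬎[38;2;9;29;16m[48;2;8;28;15m🬎[38;2;9;29;16m[48;2;8;28;15m🬎[0m
[38;2;8;26;14m[48;2;7;25;14m🬎[38;2;8;26;14m[48;2;7;25;14m🬎[38;2;8;26;14m[48;2;7;25;14m🬎[38;2;8;26;14m[48;2;7;25;14m🬎[38;2;7;26;14m[48;2;112;55;130m🬝[38;2;111;55;130m[48;2;112;55;130m🬂[38;2;112;55;130m[48;2;112;56;130m🬝[38;2;8;27;15m[48;2;112;55;130m🬁[38;2;8;26;14m[48;2;7;25;14m🬎[38;2;8;26;14m[48;2;7;25;14m🬎[38;2;8;26;14m[48;2;7;25;14m🬎[38;2;8;26;14m[48;2;7;25;14m🬎[0m
[38;2;6;23;13m[48;2;6;22;12m🬎[38;2;6;23;13m[48;2;6;22;12m🬎[38;2;6;23;13m[48;2;6;22;12m🬎[38;2;6;23;13m[48;2;6;22;12m🬎[38;2;27;13;32m[48;2;6;22;12m🬉[38;2;27;13;32m[48;2;27;13;32m [38;2;27;13;32m[48;2;27;13;32m [38;2;27;13;32m[48;2;27;13;32m [38;2;6;23;13m[48;2;6;22;12m🬎[38;2;6;23;13m[48;2;6;22;12m🬎[38;2;6;23;13m[48;2;6;22;12m🬎[38;2;6;23;13m[48;2;6;22;12m🬎[0m
[38;2;6;21;12m[48;2;5;19;11m🬂[38;2;6;21;12m[48;2;5;19;11m🬂[38;2;6;21;12m[48;2;5;19;11m🬂[38;2;6;21;12m[48;2;5;19;11m🬂[38;2;6;21;12m[48;2;5;19;11m🬂[38;2;27;13;32m[48;2;5;19;11m🬎[38;2;27;13;32m[48;2;5;19;11m🬎[38;2;27;13;32m[48;2;5;19;11m🬆[38;2;6;21;12m[48;2;5;19;11m🬂[38;2;6;21;12m[48;2;5;19;11m🬂[38;2;6;21;12m[48;2;5;19;11m🬂[38;2;6;21;12m[48;2;5;19;11m🬂[0m
[38;2;4;17;10m[48;2;4;16;10m🬎[38;2;4;17;10m[48;2;4;16;10m🬎[38;2;4;17;10m[48;2;4;16;10m🬎[38;2;4;17;10m[48;2;4;16;10m🬎[38;2;4;17;10m[48;2;4;16;10m🬎[38;2;4;17;10m[48;2;4;16;10m🬎[38;2;4;17;10m[48;2;4;16;10m🬎[38;2;4;17;10m[48;2;4;16;10m🬎[38;2;4;17;10m[48;2;4;16;10m🬎[38;2;4;17;10m[48;2;4;16;10m🬎[38;2;4;17;10m[48;2;4;16;10m🬎[38;2;4;17;10m[48;2;4;16;10m🬎[0m
</frame>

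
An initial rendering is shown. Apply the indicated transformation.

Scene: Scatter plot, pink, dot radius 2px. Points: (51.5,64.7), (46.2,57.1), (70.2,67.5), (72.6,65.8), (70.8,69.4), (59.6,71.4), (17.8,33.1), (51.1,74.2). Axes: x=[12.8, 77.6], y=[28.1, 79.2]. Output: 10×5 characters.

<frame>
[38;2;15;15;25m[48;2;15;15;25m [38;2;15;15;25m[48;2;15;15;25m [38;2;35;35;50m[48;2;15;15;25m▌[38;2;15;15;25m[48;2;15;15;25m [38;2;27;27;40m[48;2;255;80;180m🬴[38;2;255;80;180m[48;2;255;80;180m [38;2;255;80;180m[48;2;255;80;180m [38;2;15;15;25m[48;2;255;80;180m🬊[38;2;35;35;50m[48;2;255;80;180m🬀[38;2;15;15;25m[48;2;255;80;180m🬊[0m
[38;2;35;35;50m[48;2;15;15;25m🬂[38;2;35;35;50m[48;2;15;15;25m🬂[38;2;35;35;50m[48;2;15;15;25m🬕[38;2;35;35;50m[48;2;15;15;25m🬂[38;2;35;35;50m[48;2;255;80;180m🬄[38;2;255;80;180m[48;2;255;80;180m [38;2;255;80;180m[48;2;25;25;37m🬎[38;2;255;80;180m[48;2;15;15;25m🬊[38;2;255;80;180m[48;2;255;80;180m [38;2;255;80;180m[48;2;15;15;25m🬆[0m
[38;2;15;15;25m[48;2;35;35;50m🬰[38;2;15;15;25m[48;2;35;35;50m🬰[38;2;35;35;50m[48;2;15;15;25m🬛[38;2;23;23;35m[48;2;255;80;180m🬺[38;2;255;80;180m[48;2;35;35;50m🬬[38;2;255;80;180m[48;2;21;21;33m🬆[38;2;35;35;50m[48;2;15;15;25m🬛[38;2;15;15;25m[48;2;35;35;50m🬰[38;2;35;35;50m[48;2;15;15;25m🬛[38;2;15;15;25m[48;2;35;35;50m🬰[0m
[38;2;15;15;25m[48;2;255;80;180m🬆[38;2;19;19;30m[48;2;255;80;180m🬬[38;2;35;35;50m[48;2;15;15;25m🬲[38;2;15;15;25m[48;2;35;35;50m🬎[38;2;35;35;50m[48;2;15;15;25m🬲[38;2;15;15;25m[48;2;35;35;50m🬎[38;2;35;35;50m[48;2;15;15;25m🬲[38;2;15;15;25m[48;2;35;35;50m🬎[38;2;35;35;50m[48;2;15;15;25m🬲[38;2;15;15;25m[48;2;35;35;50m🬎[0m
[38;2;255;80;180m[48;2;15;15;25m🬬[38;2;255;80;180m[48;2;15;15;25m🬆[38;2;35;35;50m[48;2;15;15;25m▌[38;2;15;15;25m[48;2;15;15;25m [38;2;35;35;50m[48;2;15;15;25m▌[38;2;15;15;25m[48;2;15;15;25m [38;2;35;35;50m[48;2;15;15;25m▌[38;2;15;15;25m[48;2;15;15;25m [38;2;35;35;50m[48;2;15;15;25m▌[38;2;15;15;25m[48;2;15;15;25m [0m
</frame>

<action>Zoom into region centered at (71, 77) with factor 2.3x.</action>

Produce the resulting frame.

<frame>
[38;2;15;15;25m[48;2;15;15;25m [38;2;15;15;25m[48;2;15;15;25m [38;2;35;35;50m[48;2;15;15;25m▌[38;2;15;15;25m[48;2;15;15;25m [38;2;35;35;50m[48;2;15;15;25m▌[38;2;15;15;25m[48;2;15;15;25m [38;2;35;35;50m[48;2;15;15;25m▌[38;2;15;15;25m[48;2;15;15;25m [38;2;35;35;50m[48;2;15;15;25m▌[38;2;15;15;25m[48;2;15;15;25m [0m
[38;2;35;35;50m[48;2;15;15;25m🬂[38;2;35;35;50m[48;2;15;15;25m🬂[38;2;35;35;50m[48;2;15;15;25m🬕[38;2;35;35;50m[48;2;15;15;25m🬂[38;2;35;35;50m[48;2;15;15;25m🬕[38;2;35;35;50m[48;2;15;15;25m🬂[38;2;35;35;50m[48;2;15;15;25m🬕[38;2;35;35;50m[48;2;15;15;25m🬂[38;2;35;35;50m[48;2;15;15;25m🬕[38;2;35;35;50m[48;2;15;15;25m🬂[0m
[38;2;23;23;35m[48;2;255;80;180m🬝[38;2;15;15;25m[48;2;35;35;50m🬰[38;2;35;35;50m[48;2;15;15;25m🬛[38;2;15;15;25m[48;2;35;35;50m🬰[38;2;35;35;50m[48;2;15;15;25m🬛[38;2;15;15;25m[48;2;35;35;50m🬰[38;2;35;35;50m[48;2;15;15;25m🬛[38;2;15;15;25m[48;2;35;35;50m🬰[38;2;35;35;50m[48;2;15;15;25m🬛[38;2;15;15;25m[48;2;35;35;50m🬰[0m
[38;2;255;80;180m[48;2;255;80;180m [38;2;255;80;180m[48;2;25;25;37m🬛[38;2;35;35;50m[48;2;15;15;25m🬲[38;2;19;19;30m[48;2;255;80;180m🬝[38;2;35;35;50m[48;2;255;80;180m🬀[38;2;15;15;25m[48;2;255;80;180m🬊[38;2;35;35;50m[48;2;15;15;25m🬲[38;2;15;15;25m[48;2;35;35;50m🬎[38;2;35;35;50m[48;2;15;15;25m🬲[38;2;15;15;25m[48;2;35;35;50m🬎[0m
[38;2;15;15;25m[48;2;255;80;180m🬺[38;2;15;15;25m[48;2;15;15;25m [38;2;35;35;50m[48;2;15;15;25m▌[38;2;255;80;180m[48;2;15;15;25m🬊[38;2;255;80;180m[48;2;255;80;180m [38;2;255;80;180m[48;2;15;15;25m🬺[38;2;23;23;35m[48;2;255;80;180m🬬[38;2;15;15;25m[48;2;15;15;25m [38;2;35;35;50m[48;2;15;15;25m▌[38;2;15;15;25m[48;2;15;15;25m [0m
</frame>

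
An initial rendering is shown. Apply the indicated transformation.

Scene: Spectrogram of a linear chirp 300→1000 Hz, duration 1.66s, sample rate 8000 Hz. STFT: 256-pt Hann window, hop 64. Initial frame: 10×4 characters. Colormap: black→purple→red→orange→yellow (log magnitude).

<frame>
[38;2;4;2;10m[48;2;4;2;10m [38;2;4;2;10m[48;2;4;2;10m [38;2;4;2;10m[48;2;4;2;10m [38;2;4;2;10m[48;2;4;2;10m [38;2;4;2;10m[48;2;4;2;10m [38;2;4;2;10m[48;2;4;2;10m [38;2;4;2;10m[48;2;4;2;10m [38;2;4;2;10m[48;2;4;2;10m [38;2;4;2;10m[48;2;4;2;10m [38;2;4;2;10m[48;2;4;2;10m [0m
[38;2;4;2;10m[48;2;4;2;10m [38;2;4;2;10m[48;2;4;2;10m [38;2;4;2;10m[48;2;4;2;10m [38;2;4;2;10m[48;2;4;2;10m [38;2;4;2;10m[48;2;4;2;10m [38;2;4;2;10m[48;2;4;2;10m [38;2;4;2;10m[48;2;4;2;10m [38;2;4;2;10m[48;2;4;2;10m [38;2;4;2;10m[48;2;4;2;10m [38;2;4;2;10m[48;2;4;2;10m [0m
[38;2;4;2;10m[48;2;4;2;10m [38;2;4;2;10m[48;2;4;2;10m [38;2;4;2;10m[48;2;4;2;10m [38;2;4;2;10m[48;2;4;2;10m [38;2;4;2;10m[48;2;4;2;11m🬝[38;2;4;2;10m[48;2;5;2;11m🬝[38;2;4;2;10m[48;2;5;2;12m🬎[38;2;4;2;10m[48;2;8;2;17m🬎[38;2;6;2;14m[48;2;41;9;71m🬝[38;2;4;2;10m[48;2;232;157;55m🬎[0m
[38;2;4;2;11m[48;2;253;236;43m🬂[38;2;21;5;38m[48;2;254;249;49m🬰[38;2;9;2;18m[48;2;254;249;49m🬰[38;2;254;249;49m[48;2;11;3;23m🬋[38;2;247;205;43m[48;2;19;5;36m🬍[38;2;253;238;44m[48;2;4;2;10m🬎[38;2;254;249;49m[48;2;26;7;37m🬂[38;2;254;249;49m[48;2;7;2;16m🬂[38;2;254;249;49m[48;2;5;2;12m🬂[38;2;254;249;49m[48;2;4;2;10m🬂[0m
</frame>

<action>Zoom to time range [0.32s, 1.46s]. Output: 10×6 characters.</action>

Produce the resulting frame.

<frame>
[38;2;4;2;10m[48;2;4;2;10m [38;2;4;2;10m[48;2;4;2;10m [38;2;4;2;10m[48;2;4;2;10m [38;2;4;2;10m[48;2;4;2;10m [38;2;4;2;10m[48;2;4;2;10m [38;2;4;2;10m[48;2;4;2;10m [38;2;4;2;10m[48;2;4;2;10m [38;2;4;2;10m[48;2;4;2;10m [38;2;4;2;10m[48;2;4;2;10m [38;2;4;2;10m[48;2;4;2;10m [0m
[38;2;4;2;10m[48;2;4;2;10m [38;2;4;2;10m[48;2;4;2;10m [38;2;4;2;10m[48;2;4;2;10m [38;2;4;2;10m[48;2;4;2;10m [38;2;4;2;10m[48;2;4;2;10m [38;2;4;2;10m[48;2;4;2;10m [38;2;4;2;10m[48;2;4;2;10m [38;2;4;2;10m[48;2;4;2;10m [38;2;4;2;10m[48;2;4;2;10m [38;2;4;2;10m[48;2;4;2;10m [0m
[38;2;4;2;10m[48;2;4;2;10m [38;2;4;2;10m[48;2;4;2;10m [38;2;4;2;10m[48;2;4;2;10m [38;2;4;2;10m[48;2;4;2;10m [38;2;4;2;10m[48;2;4;2;10m [38;2;4;2;10m[48;2;4;2;10m [38;2;4;2;10m[48;2;4;2;10m [38;2;4;2;10m[48;2;4;2;10m [38;2;4;2;10m[48;2;4;2;10m [38;2;4;2;10m[48;2;4;2;10m [0m
[38;2;4;2;10m[48;2;4;2;10m [38;2;4;2;10m[48;2;4;2;10m [38;2;4;2;10m[48;2;4;2;10m [38;2;4;2;10m[48;2;4;2;10m [38;2;4;2;10m[48;2;4;2;10m [38;2;4;2;10m[48;2;4;2;10m [38;2;4;2;10m[48;2;4;2;10m [38;2;4;2;10m[48;2;4;2;10m [38;2;4;2;10m[48;2;4;2;10m [38;2;4;2;10m[48;2;4;2;10m [0m
[38;2;4;2;10m[48;2;6;2;14m🬎[38;2;4;2;10m[48;2;8;2;17m🬎[38;2;4;2;10m[48;2;18;4;33m🬎[38;2;4;2;10m[48;2;40;9;70m🬎[38;2;4;2;11m[48;2;249;187;30m🬎[38;2;5;2;12m[48;2;254;249;49m🬎[38;2;7;2;15m[48;2;254;249;49m🬎[38;2;11;3;22m[48;2;254;249;49m🬎[38;2;20;5;37m[48;2;238;188;55m🬆[38;2;5;2;12m[48;2;253;237;44m🬂[0m
[38;2;254;238;45m[48;2;5;2;12m🬎[38;2;241;193;52m[48;2;20;5;37m🬆[38;2;254;249;49m[48;2;11;3;22m🬂[38;2;254;249;49m[48;2;7;2;16m🬂[38;2;254;249;49m[48;2;5;2;12m🬂[38;2;251;190;25m[48;2;4;2;11m🬂[38;2;42;10;74m[48;2;4;2;10m🬂[38;2;18;5;34m[48;2;4;2;10m🬂[38;2;8;2;17m[48;2;4;2;10m🬂[38;2;6;2;14m[48;2;4;2;10m🬂[0m
</frame>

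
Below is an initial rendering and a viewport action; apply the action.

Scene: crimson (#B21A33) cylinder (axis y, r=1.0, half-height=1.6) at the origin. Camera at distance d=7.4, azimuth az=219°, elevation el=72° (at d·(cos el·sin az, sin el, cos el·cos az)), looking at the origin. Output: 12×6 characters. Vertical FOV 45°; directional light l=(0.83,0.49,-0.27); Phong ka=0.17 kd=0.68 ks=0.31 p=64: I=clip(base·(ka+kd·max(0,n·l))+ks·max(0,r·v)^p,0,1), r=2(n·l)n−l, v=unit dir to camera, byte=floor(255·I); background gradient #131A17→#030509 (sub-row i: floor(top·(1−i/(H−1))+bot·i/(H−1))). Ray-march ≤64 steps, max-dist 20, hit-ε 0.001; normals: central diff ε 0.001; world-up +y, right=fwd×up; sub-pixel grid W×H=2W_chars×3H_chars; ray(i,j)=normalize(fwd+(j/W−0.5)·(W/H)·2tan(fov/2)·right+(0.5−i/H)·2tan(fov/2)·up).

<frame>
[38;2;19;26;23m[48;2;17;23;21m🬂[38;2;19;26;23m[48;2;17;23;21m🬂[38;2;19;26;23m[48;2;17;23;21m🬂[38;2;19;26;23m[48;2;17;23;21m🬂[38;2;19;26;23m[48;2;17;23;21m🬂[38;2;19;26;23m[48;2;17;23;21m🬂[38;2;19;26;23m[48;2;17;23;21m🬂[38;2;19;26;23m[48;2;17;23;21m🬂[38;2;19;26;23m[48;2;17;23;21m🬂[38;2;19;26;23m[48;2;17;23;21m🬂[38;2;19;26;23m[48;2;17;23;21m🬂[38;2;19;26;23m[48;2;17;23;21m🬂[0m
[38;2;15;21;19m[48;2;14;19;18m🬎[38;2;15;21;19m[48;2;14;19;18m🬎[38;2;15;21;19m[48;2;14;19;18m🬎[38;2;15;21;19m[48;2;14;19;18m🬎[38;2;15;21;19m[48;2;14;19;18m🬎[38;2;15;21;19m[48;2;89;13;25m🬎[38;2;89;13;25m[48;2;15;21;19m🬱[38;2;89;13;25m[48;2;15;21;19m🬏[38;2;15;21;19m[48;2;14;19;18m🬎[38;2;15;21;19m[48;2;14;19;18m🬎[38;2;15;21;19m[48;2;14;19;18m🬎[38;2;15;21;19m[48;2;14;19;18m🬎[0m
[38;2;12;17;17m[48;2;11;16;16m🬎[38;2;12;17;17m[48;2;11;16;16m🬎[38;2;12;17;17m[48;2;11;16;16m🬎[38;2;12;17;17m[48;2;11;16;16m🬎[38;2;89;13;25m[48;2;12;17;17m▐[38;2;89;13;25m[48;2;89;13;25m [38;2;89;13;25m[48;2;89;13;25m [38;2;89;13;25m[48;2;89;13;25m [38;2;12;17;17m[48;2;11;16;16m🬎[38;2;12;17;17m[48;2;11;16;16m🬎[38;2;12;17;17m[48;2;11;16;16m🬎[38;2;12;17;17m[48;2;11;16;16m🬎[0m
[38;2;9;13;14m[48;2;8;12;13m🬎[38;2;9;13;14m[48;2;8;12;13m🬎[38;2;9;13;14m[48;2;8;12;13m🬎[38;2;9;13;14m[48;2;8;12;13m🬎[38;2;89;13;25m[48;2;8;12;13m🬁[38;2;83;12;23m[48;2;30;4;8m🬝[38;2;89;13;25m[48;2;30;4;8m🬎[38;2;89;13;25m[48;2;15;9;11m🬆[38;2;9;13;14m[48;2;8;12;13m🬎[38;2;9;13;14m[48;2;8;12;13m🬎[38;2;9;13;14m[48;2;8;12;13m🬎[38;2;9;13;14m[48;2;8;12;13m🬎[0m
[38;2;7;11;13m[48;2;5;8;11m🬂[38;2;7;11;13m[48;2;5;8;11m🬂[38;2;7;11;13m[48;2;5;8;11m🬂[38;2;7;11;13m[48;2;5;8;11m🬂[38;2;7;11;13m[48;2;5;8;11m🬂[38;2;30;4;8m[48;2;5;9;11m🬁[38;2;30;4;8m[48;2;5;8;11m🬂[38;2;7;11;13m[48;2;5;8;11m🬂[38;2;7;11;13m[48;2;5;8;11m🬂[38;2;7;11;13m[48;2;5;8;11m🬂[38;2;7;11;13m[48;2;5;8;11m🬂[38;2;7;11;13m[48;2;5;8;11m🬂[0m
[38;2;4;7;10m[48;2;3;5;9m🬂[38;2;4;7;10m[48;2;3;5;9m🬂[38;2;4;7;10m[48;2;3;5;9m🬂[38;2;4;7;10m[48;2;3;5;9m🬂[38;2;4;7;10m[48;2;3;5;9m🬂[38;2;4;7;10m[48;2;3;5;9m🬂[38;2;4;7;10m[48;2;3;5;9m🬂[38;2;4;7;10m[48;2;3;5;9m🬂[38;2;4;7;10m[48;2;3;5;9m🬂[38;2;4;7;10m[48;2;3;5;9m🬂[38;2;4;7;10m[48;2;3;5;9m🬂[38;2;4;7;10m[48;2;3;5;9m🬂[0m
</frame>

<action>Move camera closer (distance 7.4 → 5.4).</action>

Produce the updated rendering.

<frame>
[38;2;19;26;23m[48;2;17;23;21m🬂[38;2;19;26;23m[48;2;17;23;21m🬂[38;2;19;26;23m[48;2;17;23;21m🬂[38;2;19;26;23m[48;2;17;23;21m🬂[38;2;19;26;23m[48;2;17;23;21m🬂[38;2;18;25;22m[48;2;89;13;25m🬎[38;2;18;25;22m[48;2;89;13;25m🬎[38;2;89;13;25m[48;2;18;24;22m🬏[38;2;19;26;23m[48;2;17;23;21m🬂[38;2;19;26;23m[48;2;17;23;21m🬂[38;2;19;26;23m[48;2;17;23;21m🬂[38;2;19;26;23m[48;2;17;23;21m🬂[0m
[38;2;15;21;19m[48;2;14;19;18m🬎[38;2;15;21;19m[48;2;14;19;18m🬎[38;2;15;21;19m[48;2;14;19;18m🬎[38;2;15;21;19m[48;2;89;13;25m🬝[38;2;16;22;20m[48;2;89;13;25m🬀[38;2;89;13;25m[48;2;89;13;25m [38;2;89;13;25m[48;2;89;13;25m [38;2;89;13;25m[48;2;89;13;25m [38;2;89;13;25m[48;2;15;21;19m🬱[38;2;15;21;19m[48;2;14;19;18m🬎[38;2;15;21;19m[48;2;14;19;18m🬎[38;2;15;21;19m[48;2;14;19;18m🬎[0m
[38;2;12;17;17m[48;2;11;16;16m🬎[38;2;12;17;17m[48;2;11;16;16m🬎[38;2;12;17;17m[48;2;11;16;16m🬎[38;2;89;13;25m[48;2;12;17;17m▐[38;2;89;13;25m[48;2;89;13;25m [38;2;89;13;25m[48;2;89;13;25m [38;2;89;13;25m[48;2;89;13;25m [38;2;89;13;25m[48;2;89;13;25m [38;2;89;13;25m[48;2;89;13;25m [38;2;12;17;17m[48;2;11;16;16m🬎[38;2;12;17;17m[48;2;11;16;16m🬎[38;2;12;17;17m[48;2;11;16;16m🬎[0m
[38;2;9;13;14m[48;2;8;12;13m🬎[38;2;9;13;14m[48;2;8;12;13m🬎[38;2;9;13;14m[48;2;8;12;13m🬎[38;2;9;13;14m[48;2;8;12;13m🬎[38;2;89;13;25m[48;2;27;9;13m🬎[38;2;89;13;25m[48;2;89;13;25m [38;2;89;13;25m[48;2;89;13;25m [38;2;89;13;25m[48;2;30;4;8m🬝[38;2;89;13;25m[48;2;8;12;13m🬄[38;2;9;13;14m[48;2;8;12;13m🬎[38;2;9;13;14m[48;2;8;12;13m🬎[38;2;9;13;14m[48;2;8;12;13m🬎[0m
[38;2;7;11;13m[48;2;5;8;11m🬂[38;2;7;11;13m[48;2;5;8;11m🬂[38;2;7;11;13m[48;2;5;8;11m🬂[38;2;7;11;13m[48;2;5;8;11m🬂[38;2;7;11;13m[48;2;5;8;11m🬂[38;2;31;4;8m[48;2;5;8;11m🬊[38;2;30;4;8m[48;2;5;8;11m🬎[38;2;30;4;8m[48;2;5;9;11m🬀[38;2;7;11;13m[48;2;5;8;11m🬂[38;2;7;11;13m[48;2;5;8;11m🬂[38;2;7;11;13m[48;2;5;8;11m🬂[38;2;7;11;13m[48;2;5;8;11m🬂[0m
[38;2;4;7;10m[48;2;3;5;9m🬂[38;2;4;7;10m[48;2;3;5;9m🬂[38;2;4;7;10m[48;2;3;5;9m🬂[38;2;4;7;10m[48;2;3;5;9m🬂[38;2;4;7;10m[48;2;3;5;9m🬂[38;2;4;7;10m[48;2;3;5;9m🬂[38;2;4;7;10m[48;2;3;5;9m🬂[38;2;4;7;10m[48;2;3;5;9m🬂[38;2;4;7;10m[48;2;3;5;9m🬂[38;2;4;7;10m[48;2;3;5;9m🬂[38;2;4;7;10m[48;2;3;5;9m🬂[38;2;4;7;10m[48;2;3;5;9m🬂[0m
</frame>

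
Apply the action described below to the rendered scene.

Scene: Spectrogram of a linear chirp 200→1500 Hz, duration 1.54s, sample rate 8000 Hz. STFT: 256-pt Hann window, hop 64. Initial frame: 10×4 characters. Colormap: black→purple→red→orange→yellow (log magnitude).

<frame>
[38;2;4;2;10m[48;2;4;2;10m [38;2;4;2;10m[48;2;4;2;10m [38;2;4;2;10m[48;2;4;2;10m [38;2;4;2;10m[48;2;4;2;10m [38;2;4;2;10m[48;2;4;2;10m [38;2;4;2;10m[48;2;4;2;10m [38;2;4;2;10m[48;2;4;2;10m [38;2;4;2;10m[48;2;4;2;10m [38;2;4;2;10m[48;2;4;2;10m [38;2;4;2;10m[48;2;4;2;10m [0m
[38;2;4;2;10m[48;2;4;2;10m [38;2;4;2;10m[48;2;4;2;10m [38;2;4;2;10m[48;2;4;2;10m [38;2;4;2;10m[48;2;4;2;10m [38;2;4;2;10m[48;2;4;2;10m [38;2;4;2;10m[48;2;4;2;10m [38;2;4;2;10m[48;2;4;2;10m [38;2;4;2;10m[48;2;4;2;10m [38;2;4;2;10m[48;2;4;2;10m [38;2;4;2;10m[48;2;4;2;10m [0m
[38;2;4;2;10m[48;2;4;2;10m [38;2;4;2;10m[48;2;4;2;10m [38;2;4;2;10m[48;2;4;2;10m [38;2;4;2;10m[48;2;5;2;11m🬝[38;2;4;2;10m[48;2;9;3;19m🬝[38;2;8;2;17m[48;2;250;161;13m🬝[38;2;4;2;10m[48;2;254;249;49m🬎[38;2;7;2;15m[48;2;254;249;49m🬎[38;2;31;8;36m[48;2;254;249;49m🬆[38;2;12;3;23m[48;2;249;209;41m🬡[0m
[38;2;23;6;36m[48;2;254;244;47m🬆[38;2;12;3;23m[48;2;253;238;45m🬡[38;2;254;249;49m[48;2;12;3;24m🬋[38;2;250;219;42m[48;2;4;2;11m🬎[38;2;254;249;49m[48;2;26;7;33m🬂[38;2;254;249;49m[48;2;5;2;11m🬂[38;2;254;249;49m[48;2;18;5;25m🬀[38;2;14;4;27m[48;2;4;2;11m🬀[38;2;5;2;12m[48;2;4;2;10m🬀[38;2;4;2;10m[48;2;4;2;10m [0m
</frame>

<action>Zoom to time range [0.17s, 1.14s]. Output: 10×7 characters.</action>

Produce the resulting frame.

<frame>
[38;2;4;2;10m[48;2;4;2;10m [38;2;4;2;10m[48;2;4;2;10m [38;2;4;2;10m[48;2;4;2;10m [38;2;4;2;10m[48;2;4;2;10m [38;2;4;2;10m[48;2;4;2;10m [38;2;4;2;10m[48;2;4;2;10m [38;2;4;2;10m[48;2;4;2;10m [38;2;4;2;10m[48;2;4;2;10m [38;2;4;2;10m[48;2;4;2;10m [38;2;4;2;10m[48;2;4;2;10m [0m
[38;2;4;2;10m[48;2;4;2;10m [38;2;4;2;10m[48;2;4;2;10m [38;2;4;2;10m[48;2;4;2;10m [38;2;4;2;10m[48;2;4;2;10m [38;2;4;2;10m[48;2;4;2;10m [38;2;4;2;10m[48;2;4;2;10m [38;2;4;2;10m[48;2;4;2;10m [38;2;4;2;10m[48;2;4;2;10m [38;2;4;2;10m[48;2;4;2;10m [38;2;4;2;10m[48;2;4;2;10m [0m
[38;2;4;2;10m[48;2;4;2;10m [38;2;4;2;10m[48;2;4;2;10m [38;2;4;2;10m[48;2;4;2;10m [38;2;4;2;10m[48;2;4;2;10m [38;2;4;2;10m[48;2;4;2;10m [38;2;4;2;10m[48;2;4;2;10m [38;2;4;2;10m[48;2;4;2;10m [38;2;4;2;10m[48;2;4;2;10m [38;2;4;2;10m[48;2;4;2;10m [38;2;4;2;10m[48;2;4;2;10m [0m
[38;2;4;2;10m[48;2;4;2;10m [38;2;4;2;10m[48;2;4;2;10m [38;2;4;2;10m[48;2;4;2;10m [38;2;4;2;10m[48;2;4;2;10m [38;2;4;2;10m[48;2;4;2;10m [38;2;4;2;10m[48;2;4;2;10m [38;2;4;2;10m[48;2;4;2;10m [38;2;4;2;10m[48;2;4;2;10m [38;2;4;2;10m[48;2;4;2;10m [38;2;4;2;10m[48;2;4;2;10m [0m
[38;2;4;2;10m[48;2;4;2;10m [38;2;4;2;10m[48;2;4;2;10m [38;2;4;2;10m[48;2;4;2;10m [38;2;4;2;10m[48;2;4;2;10m [38;2;4;2;10m[48;2;4;2;10m [38;2;4;2;10m[48;2;4;2;11m🬝[38;2;4;2;10m[48;2;5;2;11m🬎[38;2;4;2;10m[48;2;8;2;17m🬝[38;2;6;2;13m[48;2;25;6;45m🬝[38;2;33;9;26m[48;2;254;234;43m🬝[0m
[38;2;4;2;10m[48;2;9;3;19m🬝[38;2;6;2;13m[48;2;30;7;54m🬝[38;2;5;2;12m[48;2;236;168;50m🬎[38;2;7;2;17m[48;2;254;249;49m🬎[38;2;20;5;37m[48;2;251;215;37m🬆[38;2;9;2;19m[48;2;252;223;39m🬂[38;2;254;249;49m[48;2;40;9;61m🬋[38;2;253;233;43m[48;2;8;2;17m🬎[38;2;242;196;49m[48;2;14;3;26m🬆[38;2;254;249;49m[48;2;7;2;16m🬂[0m
[38;2;253;237;44m[48;2;8;2;17m🬎[38;2;254;249;49m[48;2;46;12;37m🬂[38;2;254;249;49m[48;2;7;2;16m🬂[38;2;251;189;25m[48;2;20;5;26m🬀[38;2;25;6;46m[48;2;5;2;13m🬀[38;2;6;2;14m[48;2;4;2;10m🬂[38;2;5;2;12m[48;2;4;2;10m🬀[38;2;4;2;11m[48;2;4;2;10m🬀[38;2;4;2;10m[48;2;4;2;10m [38;2;4;2;10m[48;2;4;2;10m [0m
</frame>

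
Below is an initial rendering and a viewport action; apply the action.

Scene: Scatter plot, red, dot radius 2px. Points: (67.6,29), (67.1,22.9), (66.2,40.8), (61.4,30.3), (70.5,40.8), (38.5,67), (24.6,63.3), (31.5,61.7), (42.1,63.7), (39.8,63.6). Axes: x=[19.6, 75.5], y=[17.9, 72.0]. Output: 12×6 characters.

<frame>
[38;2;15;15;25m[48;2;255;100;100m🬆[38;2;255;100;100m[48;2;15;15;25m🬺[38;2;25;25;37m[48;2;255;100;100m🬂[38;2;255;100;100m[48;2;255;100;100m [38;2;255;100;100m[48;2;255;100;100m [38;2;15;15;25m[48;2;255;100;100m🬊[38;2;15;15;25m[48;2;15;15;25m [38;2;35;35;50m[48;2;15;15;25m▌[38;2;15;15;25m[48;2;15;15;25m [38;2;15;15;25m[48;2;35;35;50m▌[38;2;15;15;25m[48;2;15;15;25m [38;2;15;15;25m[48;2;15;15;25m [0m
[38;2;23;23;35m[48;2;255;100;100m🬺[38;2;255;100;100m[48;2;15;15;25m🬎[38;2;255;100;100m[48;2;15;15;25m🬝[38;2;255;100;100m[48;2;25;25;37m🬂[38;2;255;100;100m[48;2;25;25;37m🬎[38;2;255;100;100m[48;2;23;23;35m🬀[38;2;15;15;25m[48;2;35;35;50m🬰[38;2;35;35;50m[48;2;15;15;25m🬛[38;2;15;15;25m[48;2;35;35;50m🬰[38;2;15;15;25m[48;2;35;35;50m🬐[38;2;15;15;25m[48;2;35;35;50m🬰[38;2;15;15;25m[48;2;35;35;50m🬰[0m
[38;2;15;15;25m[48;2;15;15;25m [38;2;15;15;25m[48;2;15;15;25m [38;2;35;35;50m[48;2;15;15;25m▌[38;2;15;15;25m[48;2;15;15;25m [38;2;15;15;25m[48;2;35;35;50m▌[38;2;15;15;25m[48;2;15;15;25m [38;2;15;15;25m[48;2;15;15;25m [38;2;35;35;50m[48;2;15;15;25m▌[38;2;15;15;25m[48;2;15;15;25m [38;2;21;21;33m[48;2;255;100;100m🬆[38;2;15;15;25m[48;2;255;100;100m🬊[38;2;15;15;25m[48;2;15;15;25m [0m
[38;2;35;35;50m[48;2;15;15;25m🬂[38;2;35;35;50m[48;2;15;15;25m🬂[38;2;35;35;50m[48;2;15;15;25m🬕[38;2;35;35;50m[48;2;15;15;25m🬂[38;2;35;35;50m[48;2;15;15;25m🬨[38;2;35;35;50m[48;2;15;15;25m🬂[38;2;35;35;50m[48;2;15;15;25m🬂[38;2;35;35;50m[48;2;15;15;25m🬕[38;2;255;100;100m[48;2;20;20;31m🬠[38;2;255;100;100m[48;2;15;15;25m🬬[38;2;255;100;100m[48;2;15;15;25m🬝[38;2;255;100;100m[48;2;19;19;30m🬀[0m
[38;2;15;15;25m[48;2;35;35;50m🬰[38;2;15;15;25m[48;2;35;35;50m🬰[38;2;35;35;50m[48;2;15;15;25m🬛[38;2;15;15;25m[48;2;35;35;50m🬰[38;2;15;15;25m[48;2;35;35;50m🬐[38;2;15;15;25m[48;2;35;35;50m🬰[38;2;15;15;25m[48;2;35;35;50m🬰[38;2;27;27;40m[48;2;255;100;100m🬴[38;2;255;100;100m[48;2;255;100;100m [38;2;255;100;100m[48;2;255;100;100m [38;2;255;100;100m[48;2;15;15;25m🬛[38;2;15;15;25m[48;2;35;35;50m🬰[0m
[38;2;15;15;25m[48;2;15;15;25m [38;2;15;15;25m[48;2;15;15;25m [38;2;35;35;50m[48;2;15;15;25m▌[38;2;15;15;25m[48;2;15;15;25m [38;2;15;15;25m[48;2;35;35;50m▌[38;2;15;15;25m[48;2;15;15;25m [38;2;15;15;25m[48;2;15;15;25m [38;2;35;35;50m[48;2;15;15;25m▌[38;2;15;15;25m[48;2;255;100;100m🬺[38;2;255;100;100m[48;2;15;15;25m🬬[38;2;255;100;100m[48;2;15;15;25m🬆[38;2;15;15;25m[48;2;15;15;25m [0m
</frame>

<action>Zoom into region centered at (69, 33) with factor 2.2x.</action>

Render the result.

<frame>
[38;2;15;15;25m[48;2;15;15;25m [38;2;15;15;25m[48;2;15;15;25m [38;2;35;35;50m[48;2;15;15;25m▌[38;2;15;15;25m[48;2;255;100;100m🬝[38;2;28;28;41m[48;2;255;100;100m🬊[38;2;15;15;25m[48;2;255;100;100m🬝[38;2;15;15;25m[48;2;255;100;100m🬊[38;2;35;35;50m[48;2;15;15;25m▌[38;2;15;15;25m[48;2;15;15;25m [38;2;15;15;25m[48;2;35;35;50m▌[38;2;15;15;25m[48;2;15;15;25m [38;2;15;15;25m[48;2;15;15;25m [0m
[38;2;15;15;25m[48;2;35;35;50m🬰[38;2;15;15;25m[48;2;35;35;50m🬰[38;2;35;35;50m[48;2;15;15;25m🬛[38;2;255;100;100m[48;2;21;21;33m🬊[38;2;255;100;100m[48;2;35;35;50m🬝[38;2;255;100;100m[48;2;21;21;33m🬊[38;2;255;100;100m[48;2;15;15;25m🬝[38;2;255;100;100m[48;2;27;27;40m🬀[38;2;15;15;25m[48;2;35;35;50m🬰[38;2;15;15;25m[48;2;35;35;50m🬐[38;2;15;15;25m[48;2;35;35;50m🬰[38;2;15;15;25m[48;2;35;35;50m🬰[0m
[38;2;15;15;25m[48;2;15;15;25m [38;2;15;15;25m[48;2;15;15;25m [38;2;23;23;35m[48;2;255;100;100m🬬[38;2;15;15;25m[48;2;15;15;25m [38;2;15;15;25m[48;2;35;35;50m▌[38;2;15;15;25m[48;2;15;15;25m [38;2;15;15;25m[48;2;15;15;25m [38;2;35;35;50m[48;2;15;15;25m▌[38;2;15;15;25m[48;2;15;15;25m [38;2;15;15;25m[48;2;35;35;50m▌[38;2;15;15;25m[48;2;15;15;25m [38;2;15;15;25m[48;2;15;15;25m [0m
[38;2;35;35;50m[48;2;15;15;25m🬂[38;2;255;100;100m[48;2;25;25;37m🬫[38;2;255;100;100m[48;2;255;100;100m [38;2;255;100;100m[48;2;23;23;35m🬃[38;2;28;28;41m[48;2;255;100;100m🬆[38;2;255;100;100m[48;2;35;35;50m🬺[38;2;23;23;35m[48;2;255;100;100m🬬[38;2;35;35;50m[48;2;15;15;25m🬕[38;2;35;35;50m[48;2;15;15;25m🬂[38;2;35;35;50m[48;2;15;15;25m🬨[38;2;35;35;50m[48;2;15;15;25m🬂[38;2;35;35;50m[48;2;15;15;25m🬂[0m
[38;2;15;15;25m[48;2;35;35;50m🬰[38;2;15;15;25m[48;2;35;35;50m🬰[38;2;255;100;100m[48;2;27;27;40m🬀[38;2;15;15;25m[48;2;35;35;50m🬰[38;2;25;25;37m[48;2;255;100;100m🬄[38;2;255;100;100m[48;2;25;25;37m🬕[38;2;15;15;25m[48;2;35;35;50m🬰[38;2;35;35;50m[48;2;15;15;25m🬛[38;2;15;15;25m[48;2;35;35;50m🬰[38;2;15;15;25m[48;2;35;35;50m🬐[38;2;15;15;25m[48;2;35;35;50m🬰[38;2;15;15;25m[48;2;35;35;50m🬰[0m
[38;2;15;15;25m[48;2;15;15;25m [38;2;15;15;25m[48;2;15;15;25m [38;2;35;35;50m[48;2;15;15;25m▌[38;2;15;15;25m[48;2;255;100;100m🬺[38;2;255;100;100m[48;2;15;15;25m🬬[38;2;255;100;100m[48;2;15;15;25m🬆[38;2;15;15;25m[48;2;15;15;25m [38;2;35;35;50m[48;2;15;15;25m▌[38;2;15;15;25m[48;2;15;15;25m [38;2;15;15;25m[48;2;35;35;50m▌[38;2;15;15;25m[48;2;15;15;25m [38;2;15;15;25m[48;2;15;15;25m [0m
</frame>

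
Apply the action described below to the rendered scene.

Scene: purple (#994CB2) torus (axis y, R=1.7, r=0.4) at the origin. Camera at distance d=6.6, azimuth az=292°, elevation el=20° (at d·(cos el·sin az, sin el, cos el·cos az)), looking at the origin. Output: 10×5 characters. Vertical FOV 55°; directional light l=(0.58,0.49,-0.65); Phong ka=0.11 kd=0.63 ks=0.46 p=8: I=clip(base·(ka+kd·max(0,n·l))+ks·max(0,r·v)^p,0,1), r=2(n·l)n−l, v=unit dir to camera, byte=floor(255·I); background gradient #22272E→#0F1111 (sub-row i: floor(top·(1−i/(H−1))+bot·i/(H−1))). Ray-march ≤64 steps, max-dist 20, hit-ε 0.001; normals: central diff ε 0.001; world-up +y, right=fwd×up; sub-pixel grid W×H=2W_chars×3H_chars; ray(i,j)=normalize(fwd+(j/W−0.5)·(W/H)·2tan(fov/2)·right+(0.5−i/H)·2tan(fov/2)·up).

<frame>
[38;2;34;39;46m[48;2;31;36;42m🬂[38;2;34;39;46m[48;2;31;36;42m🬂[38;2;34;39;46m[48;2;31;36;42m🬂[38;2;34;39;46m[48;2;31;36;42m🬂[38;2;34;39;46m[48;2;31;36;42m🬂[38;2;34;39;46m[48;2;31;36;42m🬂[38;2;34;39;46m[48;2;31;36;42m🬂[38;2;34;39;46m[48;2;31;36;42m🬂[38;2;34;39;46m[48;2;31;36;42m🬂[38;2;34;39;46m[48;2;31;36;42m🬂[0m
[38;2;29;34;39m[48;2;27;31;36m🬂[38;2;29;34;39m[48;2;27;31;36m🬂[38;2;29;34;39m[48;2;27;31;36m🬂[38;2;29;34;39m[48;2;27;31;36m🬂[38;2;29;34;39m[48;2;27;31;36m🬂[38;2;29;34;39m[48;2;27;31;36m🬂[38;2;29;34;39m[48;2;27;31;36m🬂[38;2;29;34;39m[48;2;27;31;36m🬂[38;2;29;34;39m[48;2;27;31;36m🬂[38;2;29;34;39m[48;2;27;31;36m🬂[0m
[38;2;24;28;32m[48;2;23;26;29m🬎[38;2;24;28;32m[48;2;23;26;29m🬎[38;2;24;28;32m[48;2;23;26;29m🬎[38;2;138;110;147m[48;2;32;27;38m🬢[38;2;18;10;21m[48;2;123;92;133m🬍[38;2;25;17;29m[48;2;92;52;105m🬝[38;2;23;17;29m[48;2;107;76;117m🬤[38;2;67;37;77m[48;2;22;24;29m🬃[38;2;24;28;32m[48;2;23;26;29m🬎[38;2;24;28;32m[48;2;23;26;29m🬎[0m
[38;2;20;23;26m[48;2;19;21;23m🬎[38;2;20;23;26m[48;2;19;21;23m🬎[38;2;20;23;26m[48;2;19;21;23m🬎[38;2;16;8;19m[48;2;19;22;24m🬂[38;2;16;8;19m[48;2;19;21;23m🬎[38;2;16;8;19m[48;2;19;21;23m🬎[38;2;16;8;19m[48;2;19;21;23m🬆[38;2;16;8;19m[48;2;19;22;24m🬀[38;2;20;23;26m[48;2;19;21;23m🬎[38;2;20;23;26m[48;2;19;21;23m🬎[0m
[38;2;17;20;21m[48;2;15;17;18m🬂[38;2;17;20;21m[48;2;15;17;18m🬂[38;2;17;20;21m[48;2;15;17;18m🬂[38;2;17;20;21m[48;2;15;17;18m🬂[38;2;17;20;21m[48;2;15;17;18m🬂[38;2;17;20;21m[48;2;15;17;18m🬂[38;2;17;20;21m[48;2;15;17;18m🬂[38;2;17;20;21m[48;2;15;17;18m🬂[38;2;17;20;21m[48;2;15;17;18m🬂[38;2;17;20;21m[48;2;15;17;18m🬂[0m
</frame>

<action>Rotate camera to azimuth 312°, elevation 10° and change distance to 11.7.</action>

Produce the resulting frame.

<frame>
[38;2;34;39;46m[48;2;31;36;42m🬂[38;2;34;39;46m[48;2;31;36;42m🬂[38;2;34;39;46m[48;2;31;36;42m🬂[38;2;34;39;46m[48;2;31;36;42m🬂[38;2;34;39;46m[48;2;31;36;42m🬂[38;2;34;39;46m[48;2;31;36;42m🬂[38;2;34;39;46m[48;2;31;36;42m🬂[38;2;34;39;46m[48;2;31;36;42m🬂[38;2;34;39;46m[48;2;31;36;42m🬂[38;2;34;39;46m[48;2;31;36;42m🬂[0m
[38;2;29;34;39m[48;2;27;31;36m🬂[38;2;29;34;39m[48;2;27;31;36m🬂[38;2;29;34;39m[48;2;27;31;36m🬂[38;2;29;34;39m[48;2;27;31;36m🬂[38;2;29;34;39m[48;2;27;31;36m🬂[38;2;29;34;39m[48;2;27;31;36m🬂[38;2;29;34;39m[48;2;27;31;36m🬂[38;2;29;34;39m[48;2;27;31;36m🬂[38;2;29;34;39m[48;2;27;31;36m🬂[38;2;29;34;39m[48;2;27;31;36m🬂[0m
[38;2;24;28;32m[48;2;23;26;29m🬎[38;2;24;28;32m[48;2;23;26;29m🬎[38;2;24;28;32m[48;2;23;26;29m🬎[38;2;24;28;32m[48;2;23;26;29m🬎[38;2;138;108;148m[48;2;19;16;24m🬃[38;2;25;29;33m[48;2;16;8;19m🬂[38;2;132;100;142m[48;2;22;24;29m🬃[38;2;24;28;32m[48;2;23;26;29m🬎[38;2;24;28;32m[48;2;23;26;29m🬎[38;2;24;28;32m[48;2;23;26;29m🬎[0m
[38;2;20;23;26m[48;2;19;21;23m🬎[38;2;20;23;26m[48;2;19;21;23m🬎[38;2;20;23;26m[48;2;19;21;23m🬎[38;2;20;23;26m[48;2;19;21;23m🬎[38;2;20;23;26m[48;2;19;21;23m🬎[38;2;20;23;26m[48;2;19;21;23m🬎[38;2;20;23;26m[48;2;19;21;23m🬎[38;2;20;23;26m[48;2;19;21;23m🬎[38;2;20;23;26m[48;2;19;21;23m🬎[38;2;20;23;26m[48;2;19;21;23m🬎[0m
[38;2;17;20;21m[48;2;15;17;18m🬂[38;2;17;20;21m[48;2;15;17;18m🬂[38;2;17;20;21m[48;2;15;17;18m🬂[38;2;17;20;21m[48;2;15;17;18m🬂[38;2;17;20;21m[48;2;15;17;18m🬂[38;2;17;20;21m[48;2;15;17;18m🬂[38;2;17;20;21m[48;2;15;17;18m🬂[38;2;17;20;21m[48;2;15;17;18m🬂[38;2;17;20;21m[48;2;15;17;18m🬂[38;2;17;20;21m[48;2;15;17;18m🬂[0m
</frame>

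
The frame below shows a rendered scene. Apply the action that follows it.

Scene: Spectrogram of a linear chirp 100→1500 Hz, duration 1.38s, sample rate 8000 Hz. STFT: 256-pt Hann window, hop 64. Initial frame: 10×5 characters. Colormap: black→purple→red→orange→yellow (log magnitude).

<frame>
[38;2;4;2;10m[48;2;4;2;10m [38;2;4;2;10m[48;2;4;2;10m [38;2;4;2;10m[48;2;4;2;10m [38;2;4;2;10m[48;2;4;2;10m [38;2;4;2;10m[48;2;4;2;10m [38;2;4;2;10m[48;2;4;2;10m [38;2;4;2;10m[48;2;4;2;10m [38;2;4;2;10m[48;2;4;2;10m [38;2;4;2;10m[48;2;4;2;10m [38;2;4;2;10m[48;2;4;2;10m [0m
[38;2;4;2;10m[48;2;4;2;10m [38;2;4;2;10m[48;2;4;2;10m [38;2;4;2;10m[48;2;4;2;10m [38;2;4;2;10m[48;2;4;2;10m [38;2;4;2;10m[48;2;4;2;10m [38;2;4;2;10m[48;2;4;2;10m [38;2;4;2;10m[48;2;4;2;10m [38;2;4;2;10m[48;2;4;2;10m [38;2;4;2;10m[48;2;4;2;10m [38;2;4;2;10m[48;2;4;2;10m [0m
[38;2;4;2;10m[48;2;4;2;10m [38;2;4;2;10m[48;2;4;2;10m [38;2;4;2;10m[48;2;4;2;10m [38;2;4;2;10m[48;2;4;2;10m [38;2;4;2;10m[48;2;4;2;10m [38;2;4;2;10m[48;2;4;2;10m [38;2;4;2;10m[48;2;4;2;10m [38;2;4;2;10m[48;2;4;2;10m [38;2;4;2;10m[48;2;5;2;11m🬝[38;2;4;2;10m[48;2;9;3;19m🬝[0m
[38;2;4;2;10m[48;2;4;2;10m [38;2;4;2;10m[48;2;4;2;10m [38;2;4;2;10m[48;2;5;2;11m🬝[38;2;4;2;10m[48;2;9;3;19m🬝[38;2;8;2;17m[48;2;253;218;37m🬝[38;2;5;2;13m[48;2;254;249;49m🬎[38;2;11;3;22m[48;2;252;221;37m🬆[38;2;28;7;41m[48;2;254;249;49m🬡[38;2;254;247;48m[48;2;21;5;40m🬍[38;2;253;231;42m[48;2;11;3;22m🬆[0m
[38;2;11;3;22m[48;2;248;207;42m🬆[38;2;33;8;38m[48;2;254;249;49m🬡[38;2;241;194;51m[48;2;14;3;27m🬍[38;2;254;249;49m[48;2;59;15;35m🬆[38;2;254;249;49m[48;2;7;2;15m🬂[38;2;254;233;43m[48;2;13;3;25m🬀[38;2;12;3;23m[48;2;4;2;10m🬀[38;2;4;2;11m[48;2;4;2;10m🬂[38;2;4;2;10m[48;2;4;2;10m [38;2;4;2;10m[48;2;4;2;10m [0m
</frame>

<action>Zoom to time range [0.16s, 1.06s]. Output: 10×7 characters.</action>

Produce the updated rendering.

<frame>
[38;2;4;2;10m[48;2;4;2;10m [38;2;4;2;10m[48;2;4;2;10m [38;2;4;2;10m[48;2;4;2;10m [38;2;4;2;10m[48;2;4;2;10m [38;2;4;2;10m[48;2;4;2;10m [38;2;4;2;10m[48;2;4;2;10m [38;2;4;2;10m[48;2;4;2;10m [38;2;4;2;10m[48;2;4;2;10m [38;2;4;2;10m[48;2;4;2;10m [38;2;4;2;10m[48;2;4;2;10m [0m
[38;2;4;2;10m[48;2;4;2;10m [38;2;4;2;10m[48;2;4;2;10m [38;2;4;2;10m[48;2;4;2;10m [38;2;4;2;10m[48;2;4;2;10m [38;2;4;2;10m[48;2;4;2;10m [38;2;4;2;10m[48;2;4;2;10m [38;2;4;2;10m[48;2;4;2;10m [38;2;4;2;10m[48;2;4;2;10m [38;2;4;2;10m[48;2;4;2;10m [38;2;4;2;10m[48;2;4;2;10m [0m
[38;2;4;2;10m[48;2;4;2;10m [38;2;4;2;10m[48;2;4;2;10m [38;2;4;2;10m[48;2;4;2;10m [38;2;4;2;10m[48;2;4;2;10m [38;2;4;2;10m[48;2;4;2;10m [38;2;4;2;10m[48;2;4;2;10m [38;2;4;2;10m[48;2;4;2;10m [38;2;4;2;10m[48;2;4;2;10m [38;2;4;2;10m[48;2;4;2;10m [38;2;4;2;10m[48;2;4;2;10m [0m
[38;2;4;2;10m[48;2;4;2;10m [38;2;4;2;10m[48;2;4;2;10m [38;2;4;2;10m[48;2;4;2;10m [38;2;4;2;10m[48;2;4;2;10m [38;2;4;2;10m[48;2;4;2;10m [38;2;4;2;10m[48;2;4;2;10m [38;2;4;2;10m[48;2;4;2;10m [38;2;4;2;10m[48;2;4;2;10m [38;2;4;2;10m[48;2;4;2;10m [38;2;4;2;10m[48;2;4;2;10m [0m
[38;2;4;2;10m[48;2;4;2;10m [38;2;4;2;10m[48;2;4;2;10m [38;2;4;2;10m[48;2;4;2;10m [38;2;4;2;10m[48;2;4;2;10m [38;2;4;2;10m[48;2;4;2;10m [38;2;4;2;10m[48;2;4;2;10m [38;2;4;2;10m[48;2;5;2;11m🬝[38;2;4;2;10m[48;2;6;2;14m🬎[38;2;5;2;12m[48;2;26;6;47m🬝[38;2;32;8;26m[48;2;254;244;47m🬝[0m
[38;2;4;2;10m[48;2;5;2;11m🬎[38;2;4;2;10m[48;2;8;2;17m🬎[38;2;8;2;18m[48;2;103;25;86m🬝[38;2;5;2;13m[48;2;253;233;42m🬎[38;2;26;7;34m[48;2;254;249;49m🬎[38;2;7;2;15m[48;2;253;232;42m🬂[38;2;23;5;42m[48;2;242;196;49m🬡[38;2;251;221;41m[48;2;10;3;21m🬎[38;2;252;216;36m[48;2;21;5;38m🬆[38;2;254;249;49m[48;2;7;2;16m🬂[0m
[38;2;254;249;49m[48;2;61;15;50m🬋[38;2;253;231;42m[48;2;7;2;16m🬎[38;2;254;249;49m[48;2;25;6;34m🬂[38;2;254;241;46m[48;2;6;2;13m🬂[38;2;99;24;86m[48;2;8;2;18m🬀[38;2;8;2;17m[48;2;4;2;10m🬂[38;2;6;2;13m[48;2;4;2;10m🬀[38;2;4;2;11m[48;2;4;2;10m🬀[38;2;4;2;10m[48;2;4;2;10m [38;2;4;2;10m[48;2;4;2;10m [0m
</frame>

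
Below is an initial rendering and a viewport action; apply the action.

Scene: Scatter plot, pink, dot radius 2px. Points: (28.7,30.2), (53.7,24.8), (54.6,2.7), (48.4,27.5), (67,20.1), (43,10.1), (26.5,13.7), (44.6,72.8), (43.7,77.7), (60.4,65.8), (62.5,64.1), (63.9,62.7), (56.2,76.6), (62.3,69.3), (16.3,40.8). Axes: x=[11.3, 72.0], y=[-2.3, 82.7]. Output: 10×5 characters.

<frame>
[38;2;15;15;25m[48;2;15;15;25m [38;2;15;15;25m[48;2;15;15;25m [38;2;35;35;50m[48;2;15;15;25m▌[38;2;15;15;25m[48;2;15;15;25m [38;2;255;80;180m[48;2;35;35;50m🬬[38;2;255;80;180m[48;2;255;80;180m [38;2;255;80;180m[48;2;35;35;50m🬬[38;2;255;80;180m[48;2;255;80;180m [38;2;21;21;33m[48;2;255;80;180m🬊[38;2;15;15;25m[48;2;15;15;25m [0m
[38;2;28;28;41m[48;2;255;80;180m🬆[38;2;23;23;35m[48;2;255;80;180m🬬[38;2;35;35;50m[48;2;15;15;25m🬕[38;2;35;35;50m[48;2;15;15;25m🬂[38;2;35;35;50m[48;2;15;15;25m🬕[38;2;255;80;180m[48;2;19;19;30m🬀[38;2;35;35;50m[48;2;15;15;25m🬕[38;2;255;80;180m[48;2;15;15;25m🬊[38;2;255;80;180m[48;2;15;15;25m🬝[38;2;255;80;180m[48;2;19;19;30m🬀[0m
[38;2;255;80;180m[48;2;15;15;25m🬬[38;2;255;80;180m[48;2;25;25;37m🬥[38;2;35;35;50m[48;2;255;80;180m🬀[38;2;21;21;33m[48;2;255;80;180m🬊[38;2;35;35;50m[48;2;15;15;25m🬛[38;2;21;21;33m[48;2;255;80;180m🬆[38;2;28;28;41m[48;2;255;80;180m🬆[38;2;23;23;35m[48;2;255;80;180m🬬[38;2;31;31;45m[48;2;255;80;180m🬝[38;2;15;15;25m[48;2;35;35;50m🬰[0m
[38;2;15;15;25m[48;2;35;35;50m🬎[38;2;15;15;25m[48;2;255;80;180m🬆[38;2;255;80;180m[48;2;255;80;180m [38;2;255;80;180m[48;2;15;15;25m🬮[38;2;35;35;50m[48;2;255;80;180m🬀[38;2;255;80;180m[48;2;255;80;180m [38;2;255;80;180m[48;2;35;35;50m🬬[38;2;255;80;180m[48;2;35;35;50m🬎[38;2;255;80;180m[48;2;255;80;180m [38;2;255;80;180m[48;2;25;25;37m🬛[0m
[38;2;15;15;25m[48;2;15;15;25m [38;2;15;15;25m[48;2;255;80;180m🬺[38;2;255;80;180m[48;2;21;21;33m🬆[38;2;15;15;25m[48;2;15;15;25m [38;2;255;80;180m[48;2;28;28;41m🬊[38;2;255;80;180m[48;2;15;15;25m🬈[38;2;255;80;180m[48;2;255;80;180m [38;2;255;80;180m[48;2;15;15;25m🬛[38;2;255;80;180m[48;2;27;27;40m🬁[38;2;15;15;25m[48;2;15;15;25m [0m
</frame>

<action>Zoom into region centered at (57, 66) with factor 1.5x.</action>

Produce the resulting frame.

<frame>
[38;2;15;15;25m[48;2;15;15;25m [38;2;15;15;25m[48;2;255;80;180m🬝[38;2;35;35;50m[48;2;15;15;25m▌[38;2;15;15;25m[48;2;15;15;25m [38;2;27;27;40m[48;2;255;80;180m🬝[38;2;15;15;25m[48;2;15;15;25m [38;2;35;35;50m[48;2;15;15;25m▌[38;2;15;15;25m[48;2;15;15;25m [38;2;35;35;50m[48;2;15;15;25m▌[38;2;15;15;25m[48;2;15;15;25m [0m
[38;2;25;25;37m[48;2;255;80;180m🬕[38;2;255;80;180m[48;2;255;80;180m [38;2;255;80;180m[48;2;35;35;50m🬺[38;2;23;23;35m[48;2;255;80;180m🬴[38;2;255;80;180m[48;2;255;80;180m [38;2;255;80;180m[48;2;35;35;50m🬺[38;2;27;27;40m[48;2;255;80;180m🬬[38;2;35;35;50m[48;2;15;15;25m🬂[38;2;35;35;50m[48;2;15;15;25m🬕[38;2;35;35;50m[48;2;15;15;25m🬂[0m
[38;2;15;15;25m[48;2;35;35;50m🬰[38;2;255;80;180m[48;2;21;21;33m🬊[38;2;255;80;180m[48;2;27;27;40m🬀[38;2;15;15;25m[48;2;35;35;50m🬰[38;2;255;80;180m[48;2;30;30;43m🬉[38;2;255;80;180m[48;2;255;80;180m [38;2;255;80;180m[48;2;255;80;180m [38;2;19;19;30m[48;2;255;80;180m🬸[38;2;35;35;50m[48;2;15;15;25m🬛[38;2;15;15;25m[48;2;35;35;50m🬰[0m
[38;2;15;15;25m[48;2;35;35;50m🬎[38;2;15;15;25m[48;2;35;35;50m🬎[38;2;35;35;50m[48;2;15;15;25m🬲[38;2;15;15;25m[48;2;35;35;50m🬎[38;2;35;35;50m[48;2;15;15;25m🬲[38;2;23;23;35m[48;2;255;80;180m🬺[38;2;255;80;180m[48;2;27;27;40m🬀[38;2;15;15;25m[48;2;35;35;50m🬎[38;2;35;35;50m[48;2;15;15;25m🬲[38;2;15;15;25m[48;2;35;35;50m🬎[0m
[38;2;15;15;25m[48;2;15;15;25m [38;2;15;15;25m[48;2;15;15;25m [38;2;35;35;50m[48;2;15;15;25m▌[38;2;15;15;25m[48;2;15;15;25m [38;2;35;35;50m[48;2;15;15;25m▌[38;2;15;15;25m[48;2;15;15;25m [38;2;35;35;50m[48;2;15;15;25m▌[38;2;15;15;25m[48;2;15;15;25m [38;2;35;35;50m[48;2;15;15;25m▌[38;2;15;15;25m[48;2;15;15;25m [0m
</frame>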